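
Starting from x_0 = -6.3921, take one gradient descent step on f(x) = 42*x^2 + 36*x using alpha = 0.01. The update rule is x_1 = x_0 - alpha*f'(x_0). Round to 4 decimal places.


We compute the gradient at x_0 and apply the update.
f'(x) = 84*x + 36
f'(-6.3921) = 84*-6.3921 + 36 = -500.9364
x_1 = -6.3921 - 0.01*-500.9364 = -1.3827


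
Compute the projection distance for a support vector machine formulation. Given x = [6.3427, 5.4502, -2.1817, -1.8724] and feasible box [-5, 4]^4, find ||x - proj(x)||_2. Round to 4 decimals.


Project each component onto [-5, 4].
clip(6.3427) = 4.0, clip(5.4502) = 4.0, clip(-2.1817) = -2.1817, clip(-1.8724) = -1.8724
Projection = [4.0, 4.0, -2.1817, -1.8724]
Squared diffs: [5.4882, 2.1031, 0.0, 0.0]
Distance = sqrt(7.5913) = 2.7552


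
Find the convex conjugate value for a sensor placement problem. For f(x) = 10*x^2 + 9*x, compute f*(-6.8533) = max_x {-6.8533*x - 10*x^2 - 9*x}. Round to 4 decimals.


f*(y) = sup_x {y*x - a*x^2 - b*x} = sup_x {(y-b)*x - a*x^2}
FOC: (y - b) - 2a*x = 0 => x* = (y - b)/(2a)
x* = (-6.8533 - 9)/(2*10) = -0.7927
f*(-6.8533) = (y-b)^2/(4a) = (-6.8533 - 9)^2/(4*10)
= 251.3271/40 = 6.2832


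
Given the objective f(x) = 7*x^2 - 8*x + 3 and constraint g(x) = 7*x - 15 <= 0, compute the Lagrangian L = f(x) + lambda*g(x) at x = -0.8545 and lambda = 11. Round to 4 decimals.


Step 1: Evaluate f(x).
f(-0.8545) = 7*(-0.8545)^2 - 8*(-0.8545) + 3 = 14.9472
Step 2: Evaluate g(x).
g(-0.8545) = 7*-0.8545 - 15 = -20.9815
Step 3: Compute Lagrangian.
L = 14.9472 + 11*-20.9815 = -215.8493


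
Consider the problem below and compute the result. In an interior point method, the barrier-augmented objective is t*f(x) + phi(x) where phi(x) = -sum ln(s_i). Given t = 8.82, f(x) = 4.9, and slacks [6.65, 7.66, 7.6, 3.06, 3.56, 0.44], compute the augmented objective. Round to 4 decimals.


Step 1: Compute log-barrier.
ln values: [1.8946, 2.036, 2.0281, 1.1184, 1.2698, -0.821]
phi = -(1.8946 + 2.036 + 2.0281 + 1.1184 + 1.2698 - 0.821) = -7.526
Step 2: Compute augmented objective.
t*f(x) = 8.82*4.9 = 43.218
Total = 43.218 - 7.526 = 35.692


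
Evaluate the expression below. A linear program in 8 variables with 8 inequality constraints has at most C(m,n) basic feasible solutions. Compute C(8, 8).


Each vertex corresponds to some choice of n active constraints out of m, so the number of vertices is at most C(m, n) = m! / (n!(m-n)!).
m = 8, n = 8
Numerator: 8 * 7 * 6 * 5 * 4 * 3 * 2 * 1
Denominator: 8! = 40320
C(8, 8) = 1


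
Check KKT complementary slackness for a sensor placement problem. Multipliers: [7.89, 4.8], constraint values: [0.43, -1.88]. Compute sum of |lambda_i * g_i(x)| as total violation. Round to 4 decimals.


KKT complementary slackness check:
lambda_1 * g_1 = 7.89 * 0.43 = 3.3927
lambda_2 * g_2 = 4.8 * -1.88 = -9.024
Total violation = 3.3927 + 9.024 = 12.4167


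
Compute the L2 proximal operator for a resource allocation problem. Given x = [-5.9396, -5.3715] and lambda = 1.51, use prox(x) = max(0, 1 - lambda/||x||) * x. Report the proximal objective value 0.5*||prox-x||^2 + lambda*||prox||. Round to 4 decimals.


Step 1: Compute ||x||.
||x|| = 8.0082
Step 2: Compute scaling factor.
scale = max(0, 1 - 1.51/8.0082) = 0.8114
Step 3: prox(x) = [-4.8197, -4.3587]
||prox(x)|| = 6.4982
Step 4: Proximal objective.
0.5*||prox-x||^2 = 1.1401
lambda*||prox|| = 9.8123
Total = 10.9524


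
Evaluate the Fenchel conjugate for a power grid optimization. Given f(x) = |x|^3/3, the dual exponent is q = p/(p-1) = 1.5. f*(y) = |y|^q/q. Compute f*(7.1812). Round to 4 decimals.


The conjugate exponent q satisfies 1/p + 1/q = 1.
p = 3, so q = 3/(3 - 1) = 1.5
|y|^q = 7.1812^1.5 = 19.244
f*(7.1812) = 19.244 / 1.5 = 12.8293


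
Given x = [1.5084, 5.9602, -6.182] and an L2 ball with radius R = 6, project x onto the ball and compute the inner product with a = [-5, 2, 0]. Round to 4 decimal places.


Step 1: Compute ||x|| (intermediates to 6 decimals).
||x|| = sqrt(1.5084^2 + 5.9602^2 + (-6.182)^2) = 8.718737
Step 2: Project.
Since ||x|| > R, scale = R/||x|| = 6/8.718737 = 0.688173, proj(x) = scale * x
proj(x) = [1.03804, 4.101649, -4.254285]
Step 3: Dot product.
a^T * proj(x) = -5*1.03804 + 2*4.101649 + 0*(-4.254285) = 3.0131


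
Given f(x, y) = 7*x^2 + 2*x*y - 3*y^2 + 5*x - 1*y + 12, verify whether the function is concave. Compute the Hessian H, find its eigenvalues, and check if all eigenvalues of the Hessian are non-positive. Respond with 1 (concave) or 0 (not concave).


The Hessian of f(x,y) = 7*x^2 + 2*x*y - 3*y^2 + 5*x - 1*y + 12 is:
H = [[14, 2], [2, -6]]
Trace = 14 - 6 = 8
Determinant = 14*-6 - (2)^2 = -88
Discriminant = (8)^2 - 4*-88 = 416.0
Eigenvalues: lambda_1 = -6.198, lambda_2 = 14.198
The function is not concave.

0


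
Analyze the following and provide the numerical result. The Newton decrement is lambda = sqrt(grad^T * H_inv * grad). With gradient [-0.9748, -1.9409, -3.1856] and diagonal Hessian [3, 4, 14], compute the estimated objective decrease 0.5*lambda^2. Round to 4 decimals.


Step 1: H is diagonal, so H^(-1) * g = [-0.3249, -0.4852, -0.2275].
Step 2: g^T H^(-1) g = sum_i g_i^2 / H_ii
  = (-0.9748)^2/3 + (-1.9409)^2/4 + (-3.1856)^2/14
  = 0.3167 + 0.9418 + 0.7249 = 1.9834
Step 3: Objective decrease = 0.5 * g^T H^(-1) g = 0.9917


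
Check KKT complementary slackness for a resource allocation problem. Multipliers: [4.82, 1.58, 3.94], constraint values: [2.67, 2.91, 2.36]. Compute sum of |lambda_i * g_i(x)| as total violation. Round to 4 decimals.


KKT complementary slackness check:
lambda_1 * g_1 = 4.82 * 2.67 = 12.8694
lambda_2 * g_2 = 1.58 * 2.91 = 4.5978
lambda_3 * g_3 = 3.94 * 2.36 = 9.2984
Total violation = 12.8694 + 4.5978 + 9.2984 = 26.7656


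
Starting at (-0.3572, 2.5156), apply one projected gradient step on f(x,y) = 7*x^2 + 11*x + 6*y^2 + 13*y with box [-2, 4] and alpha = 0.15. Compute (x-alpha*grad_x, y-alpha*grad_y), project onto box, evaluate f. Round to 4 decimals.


Step 1: Compute gradient at (-0.3572, 2.5156).
grad_x = 2*7*-0.3572 + 11 = 5.9992
grad_y = 2*6*2.5156 + 13 = 43.1872
Step 2: Gradient step.
x_raw = -0.3572 - 0.15*5.9992 = -1.2571
y_raw = 2.5156 - 0.15*43.1872 = -3.9625
Step 3: Project onto [-2, 4].
x_proj = clip(-1.2571) = -1.2571
y_proj = clip(-3.9625) = -2.0
Step 4: Evaluate f.
f(-1.2571, -2.0) = -4.7661


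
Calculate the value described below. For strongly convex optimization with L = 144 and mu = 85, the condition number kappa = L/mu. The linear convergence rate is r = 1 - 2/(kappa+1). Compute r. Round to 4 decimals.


Step 1: Compute the condition number.
kappa = L/mu = 144/85 = 1.6941
Step 2: Compute the convergence rate.
r = 1 - 2/(kappa + 1) = 1 - 2*mu/(L + mu) = (L - mu)/(L + mu) = 59/229 = 0.2576


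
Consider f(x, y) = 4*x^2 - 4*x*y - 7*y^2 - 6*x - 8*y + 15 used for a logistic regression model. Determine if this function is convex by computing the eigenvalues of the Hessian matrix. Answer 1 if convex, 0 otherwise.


The Hessian of f(x,y) = 4*x^2 - 4*x*y - 7*y^2 - 6*x - 8*y + 15 is:
H = [[8, -4], [-4, -14]]
Trace = 8 - 14 = -6
Determinant = 8*-14 - (-4)^2 = -128
Discriminant = (-6)^2 - 4*-128 = 548.0
Eigenvalues: lambda_1 = -14.7047, lambda_2 = 8.7047
The function is not convex.

0


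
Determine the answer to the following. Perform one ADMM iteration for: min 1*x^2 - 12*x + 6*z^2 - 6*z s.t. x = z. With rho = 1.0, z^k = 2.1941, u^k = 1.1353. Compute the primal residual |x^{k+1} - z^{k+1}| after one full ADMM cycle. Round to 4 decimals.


ADMM iteration with rho = 1.0, z^k = 2.1941, u^k = 1.1353
Step 1: x-update.
Minimize 1*x^2 - 12*x + (1.0/2)*(x - 2.1941 + 1.1353)^2
FOC: (2*1 + 1.0)*x = 12 + 1.0*(2.1941 - 1.1353)
x^{k+1} = 4.3529
Step 2: z-update.
Minimize 6*z^2 - 6*z + (1.0/2)*(4.3529 - z + 1.1353)^2
FOC: (2*6 + 1.0)*z = 6 + 1.0*(4.3529 + 1.1353)
z^{k+1} = 0.8837
Step 3: u-update.
u^{k+1} = 1.1353 + 4.3529 - 0.8837 = 4.6045
Step 4: Primal residual = |4.3529 - 0.8837| = 3.4692


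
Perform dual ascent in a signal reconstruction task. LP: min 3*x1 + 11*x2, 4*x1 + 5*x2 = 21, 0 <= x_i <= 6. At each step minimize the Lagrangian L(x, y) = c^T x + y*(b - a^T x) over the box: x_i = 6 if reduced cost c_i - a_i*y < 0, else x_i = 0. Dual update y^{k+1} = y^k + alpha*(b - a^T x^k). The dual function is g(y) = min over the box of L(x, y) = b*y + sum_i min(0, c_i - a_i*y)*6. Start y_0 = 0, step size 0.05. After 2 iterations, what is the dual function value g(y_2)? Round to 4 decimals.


Dual ascent for LP: min 3*x1 + 11*x2, 4*x1 + 5*x2 = 21, 0 <= x_i <= 6
Step 1: y^k = 0.0, reduced costs: (3.0, 11.0)
  x^k = (0.0, 0.0), subgradient = b - a^T x = 21.0
  y^{k+1} = 0.0 + 0.05*21.0 = 1.05
Step 2: y^k = 1.05, reduced costs: (-1.2, 5.75)
  x^k = (6.0, 0.0), subgradient = b - a^T x = -3.0
  y^{k+1} = 1.05 + 0.05*-3.0 = 0.9
Dual objective at y_2 = 0.9: reduced costs (-0.6, 6.5), box minimizer x = (6.0, 0.0)
g(y_2) = b*y + (c1 - a1*y)*x1 + (c2 - a2*y)*x2 = 21*0.9 + (-0.6)*6.0 + 6.5*0.0 = 18.9 - 3.6 + 0.0 = 15.3


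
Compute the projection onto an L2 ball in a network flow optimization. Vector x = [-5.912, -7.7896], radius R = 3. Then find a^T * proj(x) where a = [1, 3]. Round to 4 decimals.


Step 1: Compute ||x|| (intermediates to 6 decimals).
||x|| = sqrt((-5.912)^2 + (-7.7896)^2) = 9.779039
Step 2: Project.
Since ||x|| > R, scale = R/||x|| = 3/9.779039 = 0.306779, proj(x) = scale * x
proj(x) = [-1.813677, -2.389686]
Step 3: Dot product.
a^T * proj(x) = 1*(-1.813677) + 3*(-2.389686) = -8.9827


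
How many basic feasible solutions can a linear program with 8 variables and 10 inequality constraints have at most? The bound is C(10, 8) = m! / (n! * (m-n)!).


Each vertex corresponds to some choice of n active constraints out of m, so the number of vertices is at most C(m, n) = m! / (n!(m-n)!).
m = 10, n = 8
Numerator: 10 * 9 * 8 * 7 * 6 * 5 * 4 * 3
Denominator: 8! = 40320
C(10, 8) = 45


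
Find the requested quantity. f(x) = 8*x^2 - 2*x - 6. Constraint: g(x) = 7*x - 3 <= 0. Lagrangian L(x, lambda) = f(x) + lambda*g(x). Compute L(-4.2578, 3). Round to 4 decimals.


Step 1: Evaluate f(x).
f(-4.2578) = 8*(-4.2578)^2 - 2*(-4.2578) - 6 = 147.5465
Step 2: Evaluate g(x).
g(-4.2578) = 7*-4.2578 - 3 = -32.8046
Step 3: Compute Lagrangian.
L = 147.5465 + 3*-32.8046 = 49.1327


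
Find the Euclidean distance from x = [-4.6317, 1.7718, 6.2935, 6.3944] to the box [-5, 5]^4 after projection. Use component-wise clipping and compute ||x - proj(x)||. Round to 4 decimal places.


Project each component onto [-5, 5].
clip(-4.6317) = -4.6317, clip(1.7718) = 1.7718, clip(6.2935) = 5.0, clip(6.3944) = 5.0
Projection = [-4.6317, 1.7718, 5.0, 5.0]
Squared diffs: [0.0, 0.0, 1.6731, 1.9444]
Distance = sqrt(3.6175) = 1.902


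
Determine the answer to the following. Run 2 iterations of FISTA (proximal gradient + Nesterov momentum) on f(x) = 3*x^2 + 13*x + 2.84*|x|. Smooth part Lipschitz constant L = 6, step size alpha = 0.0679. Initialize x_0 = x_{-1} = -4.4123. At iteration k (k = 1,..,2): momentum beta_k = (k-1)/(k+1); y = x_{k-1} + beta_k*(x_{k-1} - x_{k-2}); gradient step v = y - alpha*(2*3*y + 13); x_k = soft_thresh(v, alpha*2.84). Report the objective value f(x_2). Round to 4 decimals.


FISTA on f(x) = 3*x^2 + 13*x + 2.84*|x|
L = 6, alpha = 0.0679
Iteration 1: beta = 0.0, y = -4.4123 + 0.0*(-4.4123 + 4.4123) = -4.4123
  grad(y) = -13.4738, v = y - alpha*grad = -3.4974
  prox(v) = soft_thresh(-3.4974, 0.1928) = -3.3046
Iteration 2: beta = 0.3333, y = -3.3046 + 0.3333*(-3.3046 + 4.4123) = -2.9354
  grad(y) = -4.6121, v = y - alpha*grad = -2.6222
  prox(v) = soft_thresh(-2.6222, 0.1928) = -2.4294
f(x_2) = 3*(-2.4294)^2 + 13*(-2.4294) + 2.84*|-2.4294| = -6.9769


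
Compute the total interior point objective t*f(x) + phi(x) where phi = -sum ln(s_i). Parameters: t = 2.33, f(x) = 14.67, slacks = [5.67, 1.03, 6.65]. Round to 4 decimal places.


Step 1: Compute log-barrier.
ln values: [1.7352, 0.0296, 1.8946]
phi = -(1.7352 + 0.0296 + 1.8946) = -3.6594
Step 2: Compute augmented objective.
t*f(x) = 2.33*14.67 = 34.1811
Total = 34.1811 - 3.6594 = 30.5217


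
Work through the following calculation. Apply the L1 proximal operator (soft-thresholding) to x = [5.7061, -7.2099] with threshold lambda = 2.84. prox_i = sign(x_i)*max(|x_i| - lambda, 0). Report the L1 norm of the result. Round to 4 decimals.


Soft-thresholding with lambda = 2.84:
prox(5.7061) = sign(5.7061)*max(|5.7061| - 2.84, 0) = 2.8661
prox(-7.2099) = sign(-7.2099)*max(|-7.2099| - 2.84, 0) = -4.3699
prox(x) = [2.8661, -4.3699]
||prox(x)||_1 = 2.8661 + 4.3699 = 7.236


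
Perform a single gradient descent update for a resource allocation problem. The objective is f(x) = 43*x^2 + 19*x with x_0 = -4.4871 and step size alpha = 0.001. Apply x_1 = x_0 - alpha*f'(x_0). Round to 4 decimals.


We compute the gradient at x_0 and apply the update.
f'(x) = 86*x + 19
f'(-4.4871) = 86*-4.4871 + 19 = -366.8906
x_1 = -4.4871 - 0.001*-366.8906 = -4.1202


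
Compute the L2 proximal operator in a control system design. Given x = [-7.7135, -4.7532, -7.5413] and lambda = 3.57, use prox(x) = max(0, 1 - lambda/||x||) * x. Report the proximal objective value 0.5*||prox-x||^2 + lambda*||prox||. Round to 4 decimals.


Step 1: Compute ||x||.
||x|| = 11.7882
Step 2: Compute scaling factor.
scale = max(0, 1 - 3.57/11.7882) = 0.6972
Step 3: prox(x) = [-5.3775, -3.3137, -5.2575]
||prox(x)|| = 8.2182
Step 4: Proximal objective.
0.5*||prox-x||^2 = 6.3725
lambda*||prox|| = 29.339
Total = 35.7115


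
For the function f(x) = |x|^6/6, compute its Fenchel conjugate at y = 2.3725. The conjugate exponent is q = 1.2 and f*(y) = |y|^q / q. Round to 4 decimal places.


The conjugate exponent q satisfies 1/p + 1/q = 1.
p = 6, so q = 6/(6 - 1) = 1.2
|y|^q = 2.3725^1.2 = 2.82
f*(2.3725) = 2.82 / 1.2 = 2.35


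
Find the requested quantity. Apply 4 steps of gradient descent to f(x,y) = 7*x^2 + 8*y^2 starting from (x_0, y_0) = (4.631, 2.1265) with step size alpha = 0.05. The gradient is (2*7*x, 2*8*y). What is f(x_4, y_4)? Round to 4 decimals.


Gradient descent on f(x,y) = 7*x^2 + 8*y^2.
Starting point: (4.631, 2.1265), alpha = 0.05
Step 1: grad_x = 2*7*4.631 = 64.834, grad_y = 2*8*2.1265 = 34.024
  x_1 = 4.631 - 0.05*64.834 = 1.3893
  y_1 = 2.1265 - 0.05*34.024 = 0.4253
Step 2: grad_x = 2*7*1.3893 = 19.4502, grad_y = 2*8*0.4253 = 6.8048
  x_2 = 1.3893 - 0.05*19.4502 = 0.4168
  y_2 = 0.4253 - 0.05*6.8048 = 0.0851
Step 3: grad_x = 2*7*0.4168 = 5.8351, grad_y = 2*8*0.0851 = 1.361
  x_3 = 0.4168 - 0.05*5.8351 = 0.125
  y_3 = 0.0851 - 0.05*1.361 = 0.017
Step 4: grad_x = 2*7*0.125 = 1.7505, grad_y = 2*8*0.017 = 0.2722
  x_4 = 0.125 - 0.05*1.7505 = 0.0375
  y_4 = 0.017 - 0.05*0.2722 = 0.0034
f(0.0375, 0.0034) = 7*0.0375^2 + 8*0.0034^2 = 0.0099


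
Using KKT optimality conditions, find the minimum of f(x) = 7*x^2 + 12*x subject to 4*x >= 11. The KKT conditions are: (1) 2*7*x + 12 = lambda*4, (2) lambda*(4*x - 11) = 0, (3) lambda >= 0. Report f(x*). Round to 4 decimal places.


Step 1: Try lambda = 0 (constraint inactive).
x_unc = -12/(2*7) = -0.8571
Check: 4*-0.8571 = -3.4284 < 11 -- violated!
Step 2: Constraint must be active: 4*x = 11
x* = 11/4 = 2.75
lambda = (2*7*2.75 + 12)/4 = 12.625
Step 3: Compute optimal value.
f(x*) = 7*2.75^2 + 12*2.75 = 85.9375


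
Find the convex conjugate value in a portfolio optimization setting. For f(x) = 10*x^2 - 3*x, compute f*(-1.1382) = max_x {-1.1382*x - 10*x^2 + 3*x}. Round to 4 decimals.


f*(y) = sup_x {y*x - a*x^2 - b*x} = sup_x {(y-b)*x - a*x^2}
FOC: (y - b) - 2a*x = 0 => x* = (y - b)/(2a)
x* = (-1.1382 + 3)/(2*10) = 0.0931
f*(-1.1382) = (y-b)^2/(4a) = (-1.1382 + 3)^2/(4*10)
= 3.4663/40 = 0.0867


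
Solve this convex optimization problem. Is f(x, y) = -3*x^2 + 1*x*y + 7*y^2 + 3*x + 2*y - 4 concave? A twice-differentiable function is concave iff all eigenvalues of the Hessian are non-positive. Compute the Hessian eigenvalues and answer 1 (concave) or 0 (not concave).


The Hessian of f(x,y) = -3*x^2 + 1*x*y + 7*y^2 + 3*x + 2*y - 4 is:
H = [[-6, 1], [1, 14]]
Trace = -6 + 14 = 8
Determinant = -6*14 - (1)^2 = -85
Discriminant = (8)^2 - 4*-85 = 404.0
Eigenvalues: lambda_1 = -6.0499, lambda_2 = 14.0499
The function is not concave.

0


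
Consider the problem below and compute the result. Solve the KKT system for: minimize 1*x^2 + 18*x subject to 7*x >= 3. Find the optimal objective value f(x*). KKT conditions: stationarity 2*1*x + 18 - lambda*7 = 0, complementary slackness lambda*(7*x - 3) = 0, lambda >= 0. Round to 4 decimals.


Step 1: Try lambda = 0 (constraint inactive).
x_unc = -18/(2*1) = -9.0
Check: 7*-9.0 = -63.0 < 3 -- violated!
Step 2: Constraint must be active: 7*x = 3
x* = 3/7 = 0.4286 (rounded; the exact value 3/7 is used below)
lambda = (2*1*(3/7) + 18)/7 = 2.6939
Step 3: Compute optimal value.
f(x*) = 1*(3/7)^2 + 18*(3/7) = 7.898


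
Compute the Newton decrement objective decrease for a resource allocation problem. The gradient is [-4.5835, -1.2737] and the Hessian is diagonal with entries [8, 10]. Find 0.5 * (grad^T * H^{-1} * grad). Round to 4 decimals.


Step 1: H is diagonal, so H^(-1) * g = [-0.5729, -0.1274].
Step 2: g^T H^(-1) g = sum_i g_i^2 / H_ii
  = (-4.5835)^2/8 + (-1.2737)^2/10
  = 2.6261 + 0.1622 = 2.7883
Step 3: Objective decrease = 0.5 * g^T H^(-1) g = 1.3941


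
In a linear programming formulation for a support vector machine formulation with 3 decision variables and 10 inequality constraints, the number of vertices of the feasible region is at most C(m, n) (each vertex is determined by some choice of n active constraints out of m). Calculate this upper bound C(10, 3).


Each vertex corresponds to some choice of n active constraints out of m, so the number of vertices is at most C(m, n) = m! / (n!(m-n)!).
m = 10, n = 3
Numerator: 10 * 9 * 8
Denominator: 3! = 6
C(10, 3) = 120


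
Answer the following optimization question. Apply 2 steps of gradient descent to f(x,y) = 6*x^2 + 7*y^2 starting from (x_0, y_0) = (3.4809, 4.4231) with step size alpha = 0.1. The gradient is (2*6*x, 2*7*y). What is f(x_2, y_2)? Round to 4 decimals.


Gradient descent on f(x,y) = 6*x^2 + 7*y^2.
Starting point: (3.4809, 4.4231), alpha = 0.1
Step 1: grad_x = 2*6*3.4809 = 41.7708, grad_y = 2*7*4.4231 = 61.9234
  x_1 = 3.4809 - 0.1*41.7708 = -0.6962
  y_1 = 4.4231 - 0.1*61.9234 = -1.7692
Step 2: grad_x = 2*6*-0.6962 = -8.3542, grad_y = 2*7*-1.7692 = -24.7694
  x_2 = -0.6962 - 0.1*-8.3542 = 0.1392
  y_2 = -1.7692 - 0.1*-24.7694 = 0.7077
f(0.1392, 0.7077) = 6*0.1392^2 + 7*0.7077^2 = 3.6222


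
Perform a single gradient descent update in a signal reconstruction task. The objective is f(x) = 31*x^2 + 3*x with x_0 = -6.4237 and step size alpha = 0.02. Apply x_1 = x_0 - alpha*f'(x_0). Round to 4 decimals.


We compute the gradient at x_0 and apply the update.
f'(x) = 62*x + 3
f'(-6.4237) = 62*-6.4237 + 3 = -395.2694
x_1 = -6.4237 - 0.02*-395.2694 = 1.4817


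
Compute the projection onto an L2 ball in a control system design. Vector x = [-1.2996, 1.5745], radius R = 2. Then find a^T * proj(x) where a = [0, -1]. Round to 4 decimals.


Step 1: Compute ||x|| (intermediates to 6 decimals).
||x|| = sqrt((-1.2996)^2 + 1.5745^2) = 2.041571
Step 2: Project.
Since ||x|| > R, scale = R/||x|| = 2/2.041571 = 0.979638, proj(x) = scale * x
proj(x) = [-1.273138, 1.54244]
Step 3: Dot product.
a^T * proj(x) = 0*(-1.273138) - 1*1.54244 = -1.5424


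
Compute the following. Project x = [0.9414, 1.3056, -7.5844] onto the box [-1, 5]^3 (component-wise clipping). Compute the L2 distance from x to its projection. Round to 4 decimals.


Project each component onto [-1, 5].
clip(0.9414) = 0.9414, clip(1.3056) = 1.3056, clip(-7.5844) = -1.0
Projection = [0.9414, 1.3056, -1.0]
Squared diffs: [0.0, 0.0, 43.3543]
Distance = sqrt(43.3543) = 6.5844


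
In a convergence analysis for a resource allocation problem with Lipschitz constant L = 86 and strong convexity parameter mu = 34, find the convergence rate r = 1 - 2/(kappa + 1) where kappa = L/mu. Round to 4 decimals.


Step 1: Compute the condition number.
kappa = L/mu = 86/34 = 2.5294
Step 2: Compute the convergence rate.
r = 1 - 2/(kappa + 1) = 1 - 2*mu/(L + mu) = (L - mu)/(L + mu) = 52/120 = 0.4333


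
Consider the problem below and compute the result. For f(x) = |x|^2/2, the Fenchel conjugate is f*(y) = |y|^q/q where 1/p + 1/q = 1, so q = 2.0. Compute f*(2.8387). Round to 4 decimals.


The conjugate exponent q satisfies 1/p + 1/q = 1.
p = 2, so q = 2/(2 - 1) = 2.0
|y|^q = 2.8387^2.0 = 8.0582
f*(2.8387) = 8.0582 / 2.0 = 4.0291


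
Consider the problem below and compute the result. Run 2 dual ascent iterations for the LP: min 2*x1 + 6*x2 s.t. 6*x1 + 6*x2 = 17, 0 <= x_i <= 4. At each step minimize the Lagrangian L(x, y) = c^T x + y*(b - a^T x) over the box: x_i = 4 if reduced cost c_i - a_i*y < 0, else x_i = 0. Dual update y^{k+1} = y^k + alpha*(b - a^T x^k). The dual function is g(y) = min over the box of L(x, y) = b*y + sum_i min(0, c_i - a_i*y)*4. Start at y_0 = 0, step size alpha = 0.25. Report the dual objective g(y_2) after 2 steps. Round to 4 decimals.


Dual ascent for LP: min 2*x1 + 6*x2, 6*x1 + 6*x2 = 17, 0 <= x_i <= 4
Step 1: y^k = 0.0, reduced costs: (2.0, 6.0)
  x^k = (0.0, 0.0), subgradient = b - a^T x = 17.0
  y^{k+1} = 0.0 + 0.25*17.0 = 4.25
Step 2: y^k = 4.25, reduced costs: (-23.5, -19.5)
  x^k = (4.0, 4.0), subgradient = b - a^T x = -31.0
  y^{k+1} = 4.25 + 0.25*-31.0 = -3.5
Dual objective at y_2 = -3.5: reduced costs (23.0, 27.0), box minimizer x = (0.0, 0.0)
g(y_2) = b*y + (c1 - a1*y)*x1 + (c2 - a2*y)*x2 = 17*(-3.5) + 23.0*0.0 + 27.0*0.0 = -59.5 + 0.0 + 0.0 = -59.5


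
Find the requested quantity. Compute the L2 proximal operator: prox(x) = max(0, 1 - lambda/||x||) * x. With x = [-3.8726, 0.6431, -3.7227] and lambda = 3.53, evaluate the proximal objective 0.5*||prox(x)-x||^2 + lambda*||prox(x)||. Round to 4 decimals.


Step 1: Compute ||x||.
||x|| = 5.4101
Step 2: Compute scaling factor.
scale = max(0, 1 - 3.53/5.4101) = 0.3475
Step 3: prox(x) = [-1.3458, 0.2235, -1.2937]
||prox(x)|| = 1.8801
Step 4: Proximal objective.
0.5*||prox-x||^2 = 6.2305
lambda*||prox|| = 6.6368
Total = 12.8672


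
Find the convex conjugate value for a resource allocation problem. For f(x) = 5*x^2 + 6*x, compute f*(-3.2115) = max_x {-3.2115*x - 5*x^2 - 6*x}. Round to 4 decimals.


f*(y) = sup_x {y*x - a*x^2 - b*x} = sup_x {(y-b)*x - a*x^2}
FOC: (y - b) - 2a*x = 0 => x* = (y - b)/(2a)
x* = (-3.2115 - 6)/(2*5) = -0.9212
f*(-3.2115) = (y-b)^2/(4a) = (-3.2115 - 6)^2/(4*5)
= 84.8517/20 = 4.2426


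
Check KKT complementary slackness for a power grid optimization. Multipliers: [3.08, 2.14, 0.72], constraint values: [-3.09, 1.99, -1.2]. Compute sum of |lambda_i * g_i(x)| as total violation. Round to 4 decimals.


KKT complementary slackness check:
lambda_1 * g_1 = 3.08 * -3.09 = -9.5172
lambda_2 * g_2 = 2.14 * 1.99 = 4.2586
lambda_3 * g_3 = 0.72 * -1.2 = -0.864
Total violation = 9.5172 + 4.2586 + 0.864 = 14.6398


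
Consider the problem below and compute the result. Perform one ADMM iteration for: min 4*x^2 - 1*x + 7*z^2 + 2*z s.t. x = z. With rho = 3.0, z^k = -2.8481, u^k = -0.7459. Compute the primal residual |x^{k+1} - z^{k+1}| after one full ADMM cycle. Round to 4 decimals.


ADMM iteration with rho = 3.0, z^k = -2.8481, u^k = -0.7459
Step 1: x-update.
Minimize 4*x^2 - 1*x + (3.0/2)*(x + 2.8481 - 0.7459)^2
FOC: (2*4 + 3.0)*x = 1 + 3.0*(-2.8481 + 0.7459)
x^{k+1} = -0.4824
Step 2: z-update.
Minimize 7*z^2 + 2*z + (3.0/2)*(-0.4824 - z - 0.7459)^2
FOC: (2*7 + 3.0)*z = -2 + 3.0*(-0.4824 - 0.7459)
z^{k+1} = -0.3344
Step 3: u-update.
u^{k+1} = -0.7459 - 0.4824 + 0.3344 = -0.8939
Step 4: Primal residual = |-0.4824 + 0.3344| = 0.148


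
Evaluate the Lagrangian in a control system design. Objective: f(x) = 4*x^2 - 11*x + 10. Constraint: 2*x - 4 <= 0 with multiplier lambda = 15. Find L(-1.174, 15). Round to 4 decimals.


Step 1: Evaluate f(x).
f(-1.174) = 4*(-1.174)^2 - 11*(-1.174) + 10 = 28.4271
Step 2: Evaluate g(x).
g(-1.174) = 2*-1.174 - 4 = -6.348
Step 3: Compute Lagrangian.
L = 28.4271 + 15*-6.348 = -66.7929


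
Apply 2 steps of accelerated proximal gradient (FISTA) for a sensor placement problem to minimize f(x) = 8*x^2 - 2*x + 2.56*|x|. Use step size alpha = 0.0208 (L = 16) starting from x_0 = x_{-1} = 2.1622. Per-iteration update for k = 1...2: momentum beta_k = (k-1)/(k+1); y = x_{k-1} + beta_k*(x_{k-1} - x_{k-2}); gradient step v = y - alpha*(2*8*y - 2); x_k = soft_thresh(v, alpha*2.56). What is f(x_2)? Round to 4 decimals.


FISTA on f(x) = 8*x^2 - 2*x + 2.56*|x|
L = 16, alpha = 0.0208
Iteration 1: beta = 0.0, y = 2.1622 + 0.0*(2.1622 - 2.1622) = 2.1622
  grad(y) = 32.5952, v = y - alpha*grad = 1.4842
  prox(v) = soft_thresh(1.4842, 0.0532) = 1.431
Iteration 2: beta = 0.3333, y = 1.431 + 0.3333*(1.431 - 2.1622) = 1.1872
  grad(y) = 16.9957, v = y - alpha*grad = 0.8337
  prox(v) = soft_thresh(0.8337, 0.0532) = 0.7805
f(x_2) = 8*0.7805^2 - 2*0.7805 + 2.56*|0.7805| = 5.3101


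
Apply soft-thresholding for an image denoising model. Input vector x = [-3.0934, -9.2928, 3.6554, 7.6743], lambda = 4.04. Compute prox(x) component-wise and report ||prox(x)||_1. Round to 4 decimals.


Soft-thresholding with lambda = 4.04:
prox(-3.0934) = sign(-3.0934)*max(|-3.0934| - 4.04, 0) = 0.0
prox(-9.2928) = sign(-9.2928)*max(|-9.2928| - 4.04, 0) = -5.2528
prox(3.6554) = sign(3.6554)*max(|3.6554| - 4.04, 0) = 0.0
prox(7.6743) = sign(7.6743)*max(|7.6743| - 4.04, 0) = 3.6343
prox(x) = [0.0, -5.2528, 0.0, 3.6343]
||prox(x)||_1 = 0.0 + 5.2528 + 0.0 + 3.6343 = 8.8871


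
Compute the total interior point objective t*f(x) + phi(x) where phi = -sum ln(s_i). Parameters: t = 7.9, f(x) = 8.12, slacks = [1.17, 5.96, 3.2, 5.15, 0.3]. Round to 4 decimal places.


Step 1: Compute log-barrier.
ln values: [0.157, 1.7851, 1.1632, 1.639, -1.204]
phi = -(0.157 + 1.7851 + 1.1632 + 1.639 - 1.204) = -3.5402
Step 2: Compute augmented objective.
t*f(x) = 7.9*8.12 = 64.148
Total = 64.148 - 3.5402 = 60.6078


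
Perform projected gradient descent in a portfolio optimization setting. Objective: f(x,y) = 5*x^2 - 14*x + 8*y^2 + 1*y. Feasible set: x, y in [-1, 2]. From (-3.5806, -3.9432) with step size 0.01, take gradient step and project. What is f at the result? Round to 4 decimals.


Step 1: Compute gradient at (-3.5806, -3.9432).
grad_x = 2*5*-3.5806 - 14 = -49.806
grad_y = 2*8*-3.9432 + 1 = -62.0912
Step 2: Gradient step.
x_raw = -3.5806 - 0.01*-49.806 = -3.0825
y_raw = -3.9432 - 0.01*-62.0912 = -3.3223
Step 3: Project onto [-1, 2].
x_proj = clip(-3.0825) = -1.0
y_proj = clip(-3.3223) = -1.0
Step 4: Evaluate f.
f(-1.0, -1.0) = 26.0


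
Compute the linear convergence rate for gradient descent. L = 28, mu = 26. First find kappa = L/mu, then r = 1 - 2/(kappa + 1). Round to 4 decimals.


Step 1: Compute the condition number.
kappa = L/mu = 28/26 = 1.0769
Step 2: Compute the convergence rate.
r = 1 - 2/(kappa + 1) = 1 - 2*mu/(L + mu) = (L - mu)/(L + mu) = 2/54 = 0.037


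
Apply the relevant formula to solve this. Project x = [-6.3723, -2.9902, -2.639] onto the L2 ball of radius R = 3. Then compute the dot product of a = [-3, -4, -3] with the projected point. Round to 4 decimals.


Step 1: Compute ||x|| (intermediates to 6 decimals).
||x|| = sqrt((-6.3723)^2 + (-2.9902)^2 + (-2.639)^2) = 7.517435
Step 2: Project.
Since ||x|| > R, scale = R/||x|| = 3/7.517435 = 0.399072, proj(x) = scale * x
proj(x) = [-2.543007, -1.193305, -1.053151]
Step 3: Dot product.
a^T * proj(x) = -3*(-2.543007) - 4*(-1.193305) - 3*(-1.053151) = 15.5617


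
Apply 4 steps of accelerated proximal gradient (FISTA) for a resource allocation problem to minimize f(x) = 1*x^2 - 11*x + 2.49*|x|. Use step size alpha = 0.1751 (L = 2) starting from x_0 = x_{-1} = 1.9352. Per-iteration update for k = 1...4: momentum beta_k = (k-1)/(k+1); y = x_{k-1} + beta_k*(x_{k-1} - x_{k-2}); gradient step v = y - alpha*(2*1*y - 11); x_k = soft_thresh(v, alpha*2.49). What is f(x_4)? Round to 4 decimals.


FISTA on f(x) = 1*x^2 - 11*x + 2.49*|x|
L = 2, alpha = 0.1751
Iteration 1: beta = 0.0, y = 1.9352 + 0.0*(1.9352 - 1.9352) = 1.9352
  grad(y) = -7.1296, v = y - alpha*grad = 3.1836
  prox(v) = soft_thresh(3.1836, 0.436) = 2.7476
Iteration 2: beta = 0.3333, y = 2.7476 + 0.3333*(2.7476 - 1.9352) = 3.0184
  grad(y) = -4.9632, v = y - alpha*grad = 3.8875
  prox(v) = soft_thresh(3.8875, 0.436) = 3.4515
Iteration 3: beta = 0.5, y = 3.4515 + 0.5*(3.4515 - 2.7476) = 3.8034
  grad(y) = -3.3932, v = y - alpha*grad = 4.3975
  prox(v) = soft_thresh(4.3975, 0.436) = 3.9615
Iteration 4: beta = 0.6, y = 3.9615 + 0.6*(3.9615 - 3.4515) = 4.2676
  grad(y) = -2.4648, v = y - alpha*grad = 4.6992
  prox(v) = soft_thresh(4.6992, 0.436) = 4.2632
f(x_4) = 1*4.2632^2 - 11*4.2632 + 2.49*|4.2632| = -18.105


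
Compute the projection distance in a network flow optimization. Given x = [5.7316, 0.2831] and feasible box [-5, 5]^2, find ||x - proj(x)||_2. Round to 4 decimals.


Project each component onto [-5, 5].
clip(5.7316) = 5.0, clip(0.2831) = 0.2831
Projection = [5.0, 0.2831]
Squared diffs: [0.5352, 0.0]
Distance = sqrt(0.5352) = 0.7316


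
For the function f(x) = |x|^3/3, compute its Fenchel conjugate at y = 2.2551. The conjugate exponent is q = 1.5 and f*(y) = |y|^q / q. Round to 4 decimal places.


The conjugate exponent q satisfies 1/p + 1/q = 1.
p = 3, so q = 3/(3 - 1) = 1.5
|y|^q = 2.2551^1.5 = 3.3865
f*(2.2551) = 3.3865 / 1.5 = 2.2577


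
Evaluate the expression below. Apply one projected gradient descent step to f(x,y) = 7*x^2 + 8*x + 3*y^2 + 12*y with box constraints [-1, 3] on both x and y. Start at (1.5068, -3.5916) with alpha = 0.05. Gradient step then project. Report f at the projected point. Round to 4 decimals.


Step 1: Compute gradient at (1.5068, -3.5916).
grad_x = 2*7*1.5068 + 8 = 29.0952
grad_y = 2*3*-3.5916 + 12 = -9.5496
Step 2: Gradient step.
x_raw = 1.5068 - 0.05*29.0952 = 0.052
y_raw = -3.5916 - 0.05*-9.5496 = -3.1141
Step 3: Project onto [-1, 3].
x_proj = clip(0.052) = 0.052
y_proj = clip(-3.1141) = -1.0
Step 4: Evaluate f.
f(0.052, -1.0) = -8.5647


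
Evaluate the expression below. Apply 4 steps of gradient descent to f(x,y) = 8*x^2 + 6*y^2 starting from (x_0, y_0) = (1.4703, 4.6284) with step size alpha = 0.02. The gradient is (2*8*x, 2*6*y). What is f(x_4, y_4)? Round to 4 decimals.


Gradient descent on f(x,y) = 8*x^2 + 6*y^2.
Starting point: (1.4703, 4.6284), alpha = 0.02
Step 1: grad_x = 2*8*1.4703 = 23.5248, grad_y = 2*6*4.6284 = 55.5408
  x_1 = 1.4703 - 0.02*23.5248 = 0.9998
  y_1 = 4.6284 - 0.02*55.5408 = 3.5176
Step 2: grad_x = 2*8*0.9998 = 15.9969, grad_y = 2*6*3.5176 = 42.211
  x_2 = 0.9998 - 0.02*15.9969 = 0.6799
  y_2 = 3.5176 - 0.02*42.211 = 2.6734
Step 3: grad_x = 2*8*0.6799 = 10.8779, grad_y = 2*6*2.6734 = 32.0804
  x_3 = 0.6799 - 0.02*10.8779 = 0.4623
  y_3 = 2.6734 - 0.02*32.0804 = 2.0318
Step 4: grad_x = 2*8*0.4623 = 7.3969, grad_y = 2*6*2.0318 = 24.3811
  x_4 = 0.4623 - 0.02*7.3969 = 0.3144
  y_4 = 2.0318 - 0.02*24.3811 = 1.5441
f(0.3144, 1.5441) = 8*0.3144^2 + 6*1.5441^2 = 15.0967


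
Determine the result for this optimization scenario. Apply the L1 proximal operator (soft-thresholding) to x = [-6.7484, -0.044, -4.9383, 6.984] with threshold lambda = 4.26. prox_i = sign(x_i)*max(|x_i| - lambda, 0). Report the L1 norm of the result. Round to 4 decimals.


Soft-thresholding with lambda = 4.26:
prox(-6.7484) = sign(-6.7484)*max(|-6.7484| - 4.26, 0) = -2.4884
prox(-0.044) = sign(-0.044)*max(|-0.044| - 4.26, 0) = 0.0
prox(-4.9383) = sign(-4.9383)*max(|-4.9383| - 4.26, 0) = -0.6783
prox(6.984) = sign(6.984)*max(|6.984| - 4.26, 0) = 2.724
prox(x) = [-2.4884, 0.0, -0.6783, 2.724]
||prox(x)||_1 = 2.4884 + 0.0 + 0.6783 + 2.724 = 5.8907


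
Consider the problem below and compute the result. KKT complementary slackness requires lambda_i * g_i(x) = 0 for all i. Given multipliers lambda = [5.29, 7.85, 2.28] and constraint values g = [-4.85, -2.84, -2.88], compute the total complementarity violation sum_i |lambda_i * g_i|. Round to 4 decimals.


KKT complementary slackness check:
lambda_1 * g_1 = 5.29 * -4.85 = -25.6565
lambda_2 * g_2 = 7.85 * -2.84 = -22.294
lambda_3 * g_3 = 2.28 * -2.88 = -6.5664
Total violation = 25.6565 + 22.294 + 6.5664 = 54.5169


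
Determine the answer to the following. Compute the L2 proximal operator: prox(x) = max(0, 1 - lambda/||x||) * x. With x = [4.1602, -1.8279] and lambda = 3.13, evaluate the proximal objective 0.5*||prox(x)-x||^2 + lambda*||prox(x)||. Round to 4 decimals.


Step 1: Compute ||x||.
||x|| = 4.5441
Step 2: Compute scaling factor.
scale = max(0, 1 - 3.13/4.5441) = 0.3112
Step 3: prox(x) = [1.2946, -0.5688]
||prox(x)|| = 1.4141
Step 4: Proximal objective.
0.5*||prox-x||^2 = 4.8985
lambda*||prox|| = 4.4261
Total = 9.3245


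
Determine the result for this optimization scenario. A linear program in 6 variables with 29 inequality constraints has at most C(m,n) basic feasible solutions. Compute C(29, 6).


Each vertex corresponds to some choice of n active constraints out of m, so the number of vertices is at most C(m, n) = m! / (n!(m-n)!).
m = 29, n = 6
Numerator: 29 * 28 * 27 * 26 * 25 * 24
Denominator: 6! = 720
C(29, 6) = 475020


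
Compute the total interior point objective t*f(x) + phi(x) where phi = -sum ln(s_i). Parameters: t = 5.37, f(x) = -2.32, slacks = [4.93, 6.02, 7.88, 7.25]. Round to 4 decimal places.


Step 1: Compute log-barrier.
ln values: [1.5953, 1.7951, 2.0643, 1.981]
phi = -(1.5953 + 1.7951 + 2.0643 + 1.981) = -7.4358
Step 2: Compute augmented objective.
t*f(x) = 5.37*-2.32 = -12.4584
Total = -12.4584 - 7.4358 = -19.8942


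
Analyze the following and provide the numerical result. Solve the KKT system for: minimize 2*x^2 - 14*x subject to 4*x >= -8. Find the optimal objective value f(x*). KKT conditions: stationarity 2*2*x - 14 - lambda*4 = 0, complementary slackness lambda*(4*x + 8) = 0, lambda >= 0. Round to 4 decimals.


Step 1: Try lambda = 0 (constraint inactive).
Stationarity: 2*2*x - 14 = 0
x* = 14/(2*2) = 3.5
Check constraint: 4*3.5 = 14.0 >= -8 -- satisfied.
Step 2: Compute optimal value.
f(x*) = 2*3.5^2 - 14*3.5 = -24.5


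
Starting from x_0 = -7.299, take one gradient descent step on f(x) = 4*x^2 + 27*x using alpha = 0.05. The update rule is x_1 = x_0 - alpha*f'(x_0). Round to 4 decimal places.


We compute the gradient at x_0 and apply the update.
f'(x) = 8*x + 27
f'(-7.299) = 8*-7.299 + 27 = -31.392
x_1 = -7.299 - 0.05*-31.392 = -5.7294


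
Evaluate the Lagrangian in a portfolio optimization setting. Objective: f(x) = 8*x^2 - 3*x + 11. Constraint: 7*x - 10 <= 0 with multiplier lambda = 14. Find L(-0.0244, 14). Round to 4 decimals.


Step 1: Evaluate f(x).
f(-0.0244) = 8*(-0.0244)^2 - 3*(-0.0244) + 11 = 11.078
Step 2: Evaluate g(x).
g(-0.0244) = 7*-0.0244 - 10 = -10.1708
Step 3: Compute Lagrangian.
L = 11.078 + 14*-10.1708 = -131.3132


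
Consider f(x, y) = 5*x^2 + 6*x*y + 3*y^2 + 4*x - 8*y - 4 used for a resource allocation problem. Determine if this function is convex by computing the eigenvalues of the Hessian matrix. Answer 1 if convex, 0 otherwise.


The Hessian of f(x,y) = 5*x^2 + 6*x*y + 3*y^2 + 4*x - 8*y - 4 is:
H = [[10, 6], [6, 6]]
Trace = 10 + 6 = 16
Determinant = 10*6 - (6)^2 = 24
Discriminant = (16)^2 - 4*24 = 160.0
Eigenvalues: lambda_1 = 1.6754, lambda_2 = 14.3246
The function is convex.

1


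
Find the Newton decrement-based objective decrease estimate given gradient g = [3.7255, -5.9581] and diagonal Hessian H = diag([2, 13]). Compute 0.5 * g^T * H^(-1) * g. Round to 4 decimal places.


Step 1: H is diagonal, so H^(-1) * g = [1.8628, -0.4583].
Step 2: g^T H^(-1) g = sum_i g_i^2 / H_ii
  = (3.7255)^2/2 + (-5.9581)^2/13
  = 6.9397 + 2.7307 = 9.6704
Step 3: Objective decrease = 0.5 * g^T H^(-1) g = 4.8352


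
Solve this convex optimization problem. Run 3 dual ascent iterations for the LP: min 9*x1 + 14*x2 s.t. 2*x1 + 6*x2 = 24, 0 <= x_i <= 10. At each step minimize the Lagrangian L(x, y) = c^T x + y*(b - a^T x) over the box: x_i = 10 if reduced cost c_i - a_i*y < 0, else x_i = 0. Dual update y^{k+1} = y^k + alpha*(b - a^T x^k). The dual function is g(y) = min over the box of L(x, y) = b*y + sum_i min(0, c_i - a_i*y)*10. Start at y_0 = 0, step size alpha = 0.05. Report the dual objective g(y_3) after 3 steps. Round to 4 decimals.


Dual ascent for LP: min 9*x1 + 14*x2, 2*x1 + 6*x2 = 24, 0 <= x_i <= 10
Step 1: y^k = 0.0, reduced costs: (9.0, 14.0)
  x^k = (0.0, 0.0), subgradient = b - a^T x = 24.0
  y^{k+1} = 0.0 + 0.05*24.0 = 1.2
Step 2: y^k = 1.2, reduced costs: (6.6, 6.8)
  x^k = (0.0, 0.0), subgradient = b - a^T x = 24.0
  y^{k+1} = 1.2 + 0.05*24.0 = 2.4
Step 3: y^k = 2.4, reduced costs: (4.2, -0.4)
  x^k = (0.0, 10.0), subgradient = b - a^T x = -36.0
  y^{k+1} = 2.4 + 0.05*-36.0 = 0.6
Dual objective at y_3 = 0.6: reduced costs (7.8, 10.4), box minimizer x = (0.0, 0.0)
g(y_3) = b*y + (c1 - a1*y)*x1 + (c2 - a2*y)*x2 = 24*0.6 + 7.8*0.0 + 10.4*0.0 = 14.4 + 0.0 + 0.0 = 14.4


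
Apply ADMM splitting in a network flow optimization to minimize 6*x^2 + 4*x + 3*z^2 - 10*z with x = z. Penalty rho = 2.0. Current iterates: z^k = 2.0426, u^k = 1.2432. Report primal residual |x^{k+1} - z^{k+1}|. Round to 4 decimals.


ADMM iteration with rho = 2.0, z^k = 2.0426, u^k = 1.2432
Step 1: x-update.
Minimize 6*x^2 + 4*x + (2.0/2)*(x - 2.0426 + 1.2432)^2
FOC: (2*6 + 2.0)*x = -4 + 2.0*(2.0426 - 1.2432)
x^{k+1} = -0.1715
Step 2: z-update.
Minimize 3*z^2 - 10*z + (2.0/2)*(-0.1715 - z + 1.2432)^2
FOC: (2*3 + 2.0)*z = 10 + 2.0*(-0.1715 + 1.2432)
z^{k+1} = 1.5179
Step 3: u-update.
u^{k+1} = 1.2432 - 0.1715 - 1.5179 = -0.4462
Step 4: Primal residual = |-0.1715 - 1.5179| = 1.6894


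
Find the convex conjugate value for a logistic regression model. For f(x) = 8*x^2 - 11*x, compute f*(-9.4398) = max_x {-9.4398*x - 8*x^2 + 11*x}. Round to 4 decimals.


f*(y) = sup_x {y*x - a*x^2 - b*x} = sup_x {(y-b)*x - a*x^2}
FOC: (y - b) - 2a*x = 0 => x* = (y - b)/(2a)
x* = (-9.4398 + 11)/(2*8) = 0.0975
f*(-9.4398) = (y-b)^2/(4a) = (-9.4398 + 11)^2/(4*8)
= 2.4342/32 = 0.0761


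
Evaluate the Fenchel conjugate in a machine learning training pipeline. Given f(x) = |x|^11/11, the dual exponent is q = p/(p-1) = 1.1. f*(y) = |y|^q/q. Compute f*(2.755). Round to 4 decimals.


The conjugate exponent q satisfies 1/p + 1/q = 1.
p = 11, so q = 11/(11 - 1) = 1.1
|y|^q = 2.755^1.1 = 3.0488
f*(2.755) = 3.0488 / 1.1 = 2.7717


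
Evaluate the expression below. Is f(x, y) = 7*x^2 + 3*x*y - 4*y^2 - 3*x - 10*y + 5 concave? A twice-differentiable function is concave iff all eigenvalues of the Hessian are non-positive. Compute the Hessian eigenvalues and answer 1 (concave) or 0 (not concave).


The Hessian of f(x,y) = 7*x^2 + 3*x*y - 4*y^2 - 3*x - 10*y + 5 is:
H = [[14, 3], [3, -8]]
Trace = 14 - 8 = 6
Determinant = 14*-8 - (3)^2 = -121
Discriminant = (6)^2 - 4*-121 = 520.0
Eigenvalues: lambda_1 = -8.4018, lambda_2 = 14.4018
The function is not concave.

0


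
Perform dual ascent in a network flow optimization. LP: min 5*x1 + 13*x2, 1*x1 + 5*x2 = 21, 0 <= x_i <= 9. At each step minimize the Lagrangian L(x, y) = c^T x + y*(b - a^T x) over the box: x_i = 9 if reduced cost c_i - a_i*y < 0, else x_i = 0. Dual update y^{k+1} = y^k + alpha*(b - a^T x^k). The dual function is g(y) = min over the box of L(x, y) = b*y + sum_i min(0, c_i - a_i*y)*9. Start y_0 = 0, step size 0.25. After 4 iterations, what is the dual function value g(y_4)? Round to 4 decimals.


Dual ascent for LP: min 5*x1 + 13*x2, 1*x1 + 5*x2 = 21, 0 <= x_i <= 9
Step 1: y^k = 0.0, reduced costs: (5.0, 13.0)
  x^k = (0.0, 0.0), subgradient = b - a^T x = 21.0
  y^{k+1} = 0.0 + 0.25*21.0 = 5.25
Step 2: y^k = 5.25, reduced costs: (-0.25, -13.25)
  x^k = (9.0, 9.0), subgradient = b - a^T x = -33.0
  y^{k+1} = 5.25 + 0.25*-33.0 = -3.0
Step 3: y^k = -3.0, reduced costs: (8.0, 28.0)
  x^k = (0.0, 0.0), subgradient = b - a^T x = 21.0
  y^{k+1} = -3.0 + 0.25*21.0 = 2.25
Step 4: y^k = 2.25, reduced costs: (2.75, 1.75)
  x^k = (0.0, 0.0), subgradient = b - a^T x = 21.0
  y^{k+1} = 2.25 + 0.25*21.0 = 7.5
Dual objective at y_4 = 7.5: reduced costs (-2.5, -24.5), box minimizer x = (9.0, 9.0)
g(y_4) = b*y + (c1 - a1*y)*x1 + (c2 - a2*y)*x2 = 21*7.5 + (-2.5)*9.0 + (-24.5)*9.0 = 157.5 - 22.5 - 220.5 = -85.5
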